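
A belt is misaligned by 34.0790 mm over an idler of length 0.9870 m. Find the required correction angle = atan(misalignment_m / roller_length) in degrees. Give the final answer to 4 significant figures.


misalign_m = 34.0790 / 1000 = 0.034079 m
angle = atan(0.034079 / 0.9870)
angle = 1.978 deg


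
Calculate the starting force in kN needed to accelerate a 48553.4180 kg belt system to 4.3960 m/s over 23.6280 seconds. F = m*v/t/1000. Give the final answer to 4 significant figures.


F = 48553.4180 * 4.3960 / 23.6280 / 1000
F = 9.033 kN


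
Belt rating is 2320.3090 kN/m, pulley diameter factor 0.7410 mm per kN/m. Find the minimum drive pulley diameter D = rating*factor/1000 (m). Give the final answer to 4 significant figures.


D = 2320.3090 * 0.7410 / 1000
D = 1.719 m


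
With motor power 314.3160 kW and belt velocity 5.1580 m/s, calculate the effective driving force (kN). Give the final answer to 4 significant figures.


Te = P / v = 314.3160 / 5.1580
Te = 60.94 kN


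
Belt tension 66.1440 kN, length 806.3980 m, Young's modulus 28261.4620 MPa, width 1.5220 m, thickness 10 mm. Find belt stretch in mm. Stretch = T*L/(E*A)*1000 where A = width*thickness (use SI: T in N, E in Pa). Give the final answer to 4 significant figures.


A = 1.5220 * 0.01 = 0.01522 m^2
Stretch = 66.1440*1000 * 806.3980 / (28261.4620e6 * 0.01522) * 1000
Stretch = 124.0 mm


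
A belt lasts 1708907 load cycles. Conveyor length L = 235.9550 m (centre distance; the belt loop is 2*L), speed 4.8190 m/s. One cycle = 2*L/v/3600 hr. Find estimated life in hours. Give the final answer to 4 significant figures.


cycle_time = 2 * 235.9550 / 4.8190 / 3600 = 0.0272019 hr
life = 1708907 * 0.0272019 = 46490 hours


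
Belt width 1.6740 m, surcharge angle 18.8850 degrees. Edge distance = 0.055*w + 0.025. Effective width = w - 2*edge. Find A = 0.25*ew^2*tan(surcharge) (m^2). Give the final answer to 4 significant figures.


edge = 0.055*1.6740 + 0.025 = 0.11707 m
ew = 1.6740 - 2*0.11707 = 1.43986 m
A = 0.25 * 1.43986^2 * tan(18.8850 deg)
A = 0.1773 m^2


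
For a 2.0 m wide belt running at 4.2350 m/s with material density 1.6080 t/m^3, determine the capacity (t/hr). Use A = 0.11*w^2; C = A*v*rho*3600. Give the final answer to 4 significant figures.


A = 0.11 * 2.0^2 = 0.44 m^2
C = 0.44 * 4.2350 * 1.6080 * 3600
C = 10790 t/hr


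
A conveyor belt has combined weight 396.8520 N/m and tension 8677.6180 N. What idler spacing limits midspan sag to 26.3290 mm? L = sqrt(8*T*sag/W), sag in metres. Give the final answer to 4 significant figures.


sag = 26.3290/1000 = 0.026329 m
L = sqrt(8 * 8677.6180 * 0.026329 / 396.8520)
L = 2.146 m


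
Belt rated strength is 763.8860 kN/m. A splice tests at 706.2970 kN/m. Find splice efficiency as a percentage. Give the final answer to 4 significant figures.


Eff = 706.2970 / 763.8860 * 100
Eff = 92.46 %


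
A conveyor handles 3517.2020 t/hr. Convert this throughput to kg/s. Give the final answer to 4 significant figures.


m_dot = 3517.2020 * 1000 / 3600
m_dot = 977.0 kg/s


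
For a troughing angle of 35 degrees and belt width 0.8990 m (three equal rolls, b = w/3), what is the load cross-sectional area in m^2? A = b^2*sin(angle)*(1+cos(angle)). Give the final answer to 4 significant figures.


b = 0.8990/3 = 0.299667 m
A = 0.299667^2 * sin(35 deg) * (1 + cos(35 deg))
A = 0.09370 m^2


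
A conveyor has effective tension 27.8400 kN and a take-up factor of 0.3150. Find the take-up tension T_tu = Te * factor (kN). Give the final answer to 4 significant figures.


T_tu = 27.8400 * 0.3150
T_tu = 8.770 kN


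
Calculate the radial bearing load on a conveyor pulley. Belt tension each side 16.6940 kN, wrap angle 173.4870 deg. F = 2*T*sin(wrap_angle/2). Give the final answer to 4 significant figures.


F = 2 * 16.6940 * sin(173.4870/2 deg)
F = 33.33 kN


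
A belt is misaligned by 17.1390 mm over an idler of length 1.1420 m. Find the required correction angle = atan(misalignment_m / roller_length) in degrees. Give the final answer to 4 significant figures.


misalign_m = 17.1390 / 1000 = 0.017139 m
angle = atan(0.017139 / 1.1420)
angle = 0.8598 deg


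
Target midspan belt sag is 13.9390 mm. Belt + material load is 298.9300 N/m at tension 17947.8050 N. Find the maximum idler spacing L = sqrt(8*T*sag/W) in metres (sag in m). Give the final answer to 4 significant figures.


sag = 13.9390/1000 = 0.013939 m
L = sqrt(8 * 17947.8050 * 0.013939 / 298.9300)
L = 2.588 m


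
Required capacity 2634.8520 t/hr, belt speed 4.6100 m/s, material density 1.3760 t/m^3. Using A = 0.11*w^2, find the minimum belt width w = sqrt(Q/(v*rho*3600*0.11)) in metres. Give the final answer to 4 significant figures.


A_req = 2634.8520 / (4.6100 * 1.3760 * 3600) = 0.115381 m^2
w = sqrt(0.115381 / 0.11)
w = 1.024 m


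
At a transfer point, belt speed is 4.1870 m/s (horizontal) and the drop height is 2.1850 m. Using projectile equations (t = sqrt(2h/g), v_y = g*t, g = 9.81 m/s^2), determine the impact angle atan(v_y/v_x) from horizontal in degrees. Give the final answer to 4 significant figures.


t = sqrt(2*2.1850/9.81) = 0.667431 s
v_y = 9.81 * 0.667431 = 6.5475 m/s
angle = atan(6.5475 / 4.1870) = 57.40 deg


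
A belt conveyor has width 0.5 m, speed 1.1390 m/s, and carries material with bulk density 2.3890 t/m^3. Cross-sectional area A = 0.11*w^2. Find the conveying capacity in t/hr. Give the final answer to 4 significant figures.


A = 0.11 * 0.5^2 = 0.0275 m^2
C = 0.0275 * 1.1390 * 2.3890 * 3600
C = 269.4 t/hr


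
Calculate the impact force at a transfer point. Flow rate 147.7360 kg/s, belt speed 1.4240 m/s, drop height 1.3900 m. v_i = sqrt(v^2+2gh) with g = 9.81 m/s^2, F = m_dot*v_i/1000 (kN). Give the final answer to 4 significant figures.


v_i = sqrt(1.4240^2 + 2*9.81*1.3900) = 5.41291 m/s
F = 147.7360 * 5.41291 / 1000
F = 0.7997 kN


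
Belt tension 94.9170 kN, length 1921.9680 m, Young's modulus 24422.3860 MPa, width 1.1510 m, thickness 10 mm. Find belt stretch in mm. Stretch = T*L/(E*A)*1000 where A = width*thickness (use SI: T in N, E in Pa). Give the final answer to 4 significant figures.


A = 1.1510 * 0.01 = 0.01151 m^2
Stretch = 94.9170*1000 * 1921.9680 / (24422.3860e6 * 0.01151) * 1000
Stretch = 649.0 mm


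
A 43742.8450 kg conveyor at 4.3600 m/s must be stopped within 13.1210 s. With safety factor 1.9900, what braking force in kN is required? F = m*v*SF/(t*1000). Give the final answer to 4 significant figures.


F = 43742.8450 * 4.3600 / 13.1210 * 1.9900 / 1000
F = 28.93 kN


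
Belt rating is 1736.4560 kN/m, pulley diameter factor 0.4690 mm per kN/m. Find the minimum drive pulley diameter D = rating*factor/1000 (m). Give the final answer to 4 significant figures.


D = 1736.4560 * 0.4690 / 1000
D = 0.8144 m


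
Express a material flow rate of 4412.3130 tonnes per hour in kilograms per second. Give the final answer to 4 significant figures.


m_dot = 4412.3130 * 1000 / 3600
m_dot = 1226 kg/s


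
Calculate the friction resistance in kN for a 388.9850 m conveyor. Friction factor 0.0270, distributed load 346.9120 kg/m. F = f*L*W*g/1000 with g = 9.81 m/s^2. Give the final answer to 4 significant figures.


F = 0.0270 * 388.9850 * 346.9120 * 9.81 / 1000
F = 35.74 kN


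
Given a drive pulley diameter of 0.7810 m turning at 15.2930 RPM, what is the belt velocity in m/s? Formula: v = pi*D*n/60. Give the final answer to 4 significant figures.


v = pi * 0.7810 * 15.2930 / 60
v = 0.6254 m/s


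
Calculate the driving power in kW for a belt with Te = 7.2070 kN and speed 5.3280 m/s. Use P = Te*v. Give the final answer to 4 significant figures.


P = Te * v = 7.2070 * 5.3280
P = 38.40 kW


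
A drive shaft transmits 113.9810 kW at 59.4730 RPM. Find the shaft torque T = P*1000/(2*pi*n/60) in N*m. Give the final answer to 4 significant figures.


omega = 2*pi*59.4730/60 = 6.228 rad/s
T = 113.9810*1000 / 6.228
T = 18300 N*m


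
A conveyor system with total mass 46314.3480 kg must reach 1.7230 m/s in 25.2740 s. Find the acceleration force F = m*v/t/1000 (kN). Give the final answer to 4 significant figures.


F = 46314.3480 * 1.7230 / 25.2740 / 1000
F = 3.157 kN


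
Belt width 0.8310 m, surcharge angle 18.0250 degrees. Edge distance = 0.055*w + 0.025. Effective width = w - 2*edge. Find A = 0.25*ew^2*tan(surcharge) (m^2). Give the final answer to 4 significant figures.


edge = 0.055*0.8310 + 0.025 = 0.070705 m
ew = 0.8310 - 2*0.070705 = 0.68959 m
A = 0.25 * 0.68959^2 * tan(18.0250 deg)
A = 0.03868 m^2


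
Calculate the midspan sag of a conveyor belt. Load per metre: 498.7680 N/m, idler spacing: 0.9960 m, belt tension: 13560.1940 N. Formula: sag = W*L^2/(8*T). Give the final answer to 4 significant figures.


sag = 498.7680 * 0.9960^2 / (8 * 13560.1940)
sag = 0.004561 m


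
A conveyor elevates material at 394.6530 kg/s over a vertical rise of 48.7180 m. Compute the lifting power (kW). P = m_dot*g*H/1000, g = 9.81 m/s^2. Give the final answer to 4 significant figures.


P = 394.6530 * 9.81 * 48.7180 / 1000
P = 188.6 kW


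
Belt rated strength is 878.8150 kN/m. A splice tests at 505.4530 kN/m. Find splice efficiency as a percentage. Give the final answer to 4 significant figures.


Eff = 505.4530 / 878.8150 * 100
Eff = 57.52 %


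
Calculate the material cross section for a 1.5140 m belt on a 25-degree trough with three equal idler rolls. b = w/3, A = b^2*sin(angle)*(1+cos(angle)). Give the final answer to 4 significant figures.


b = 1.5140/3 = 0.504667 m
A = 0.504667^2 * sin(25 deg) * (1 + cos(25 deg))
A = 0.2052 m^2


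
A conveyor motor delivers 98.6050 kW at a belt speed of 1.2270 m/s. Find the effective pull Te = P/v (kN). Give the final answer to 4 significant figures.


Te = P / v = 98.6050 / 1.2270
Te = 80.36 kN


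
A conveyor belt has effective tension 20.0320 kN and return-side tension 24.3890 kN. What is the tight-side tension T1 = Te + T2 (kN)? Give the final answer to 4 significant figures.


T1 = Te + T2 = 20.0320 + 24.3890
T1 = 44.42 kN


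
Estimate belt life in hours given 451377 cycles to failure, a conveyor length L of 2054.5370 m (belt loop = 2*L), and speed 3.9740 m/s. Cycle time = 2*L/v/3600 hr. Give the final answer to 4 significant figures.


cycle_time = 2 * 2054.5370 / 3.9740 / 3600 = 0.287219 hr
life = 451377 * 0.287219 = 129600 hours


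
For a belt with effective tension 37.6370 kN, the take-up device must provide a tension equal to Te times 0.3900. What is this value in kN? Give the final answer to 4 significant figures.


T_tu = 37.6370 * 0.3900
T_tu = 14.68 kN


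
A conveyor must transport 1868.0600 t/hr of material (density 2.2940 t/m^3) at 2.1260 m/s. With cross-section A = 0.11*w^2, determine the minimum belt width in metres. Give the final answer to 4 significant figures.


A_req = 1868.0600 / (2.1260 * 2.2940 * 3600) = 0.106398 m^2
w = sqrt(0.106398 / 0.11)
w = 0.9835 m


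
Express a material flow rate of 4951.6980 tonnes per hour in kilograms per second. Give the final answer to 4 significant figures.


m_dot = 4951.6980 * 1000 / 3600
m_dot = 1375 kg/s


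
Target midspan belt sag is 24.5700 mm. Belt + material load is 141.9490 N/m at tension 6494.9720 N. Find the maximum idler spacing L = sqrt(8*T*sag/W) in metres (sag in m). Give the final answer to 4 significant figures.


sag = 24.5700/1000 = 0.024570 m
L = sqrt(8 * 6494.9720 * 0.024570 / 141.9490)
L = 2.999 m


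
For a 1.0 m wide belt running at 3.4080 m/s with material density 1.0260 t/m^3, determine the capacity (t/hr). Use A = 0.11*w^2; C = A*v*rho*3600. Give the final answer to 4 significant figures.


A = 0.11 * 1.0^2 = 0.11 m^2
C = 0.11 * 3.4080 * 1.0260 * 3600
C = 1385 t/hr


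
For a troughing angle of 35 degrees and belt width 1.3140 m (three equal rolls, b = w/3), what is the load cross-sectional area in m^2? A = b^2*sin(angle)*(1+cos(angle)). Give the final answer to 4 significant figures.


b = 1.3140/3 = 0.438 m
A = 0.438^2 * sin(35 deg) * (1 + cos(35 deg))
A = 0.2002 m^2


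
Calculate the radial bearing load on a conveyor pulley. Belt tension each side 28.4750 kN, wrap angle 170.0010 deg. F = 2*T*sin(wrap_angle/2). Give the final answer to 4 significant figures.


F = 2 * 28.4750 * sin(170.0010/2 deg)
F = 56.73 kN


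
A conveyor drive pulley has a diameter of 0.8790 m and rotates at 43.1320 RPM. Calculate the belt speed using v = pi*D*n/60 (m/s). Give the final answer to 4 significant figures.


v = pi * 0.8790 * 43.1320 / 60
v = 1.985 m/s


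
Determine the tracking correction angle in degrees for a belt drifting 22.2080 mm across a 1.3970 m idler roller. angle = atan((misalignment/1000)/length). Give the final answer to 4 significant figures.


misalign_m = 22.2080 / 1000 = 0.022208 m
angle = atan(0.022208 / 1.3970)
angle = 0.9107 deg


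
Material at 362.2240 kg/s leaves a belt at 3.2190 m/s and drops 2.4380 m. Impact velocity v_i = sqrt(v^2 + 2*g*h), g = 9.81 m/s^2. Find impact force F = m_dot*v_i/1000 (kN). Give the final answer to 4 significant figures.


v_i = sqrt(3.2190^2 + 2*9.81*2.4380) = 7.6286 m/s
F = 362.2240 * 7.6286 / 1000
F = 2.763 kN


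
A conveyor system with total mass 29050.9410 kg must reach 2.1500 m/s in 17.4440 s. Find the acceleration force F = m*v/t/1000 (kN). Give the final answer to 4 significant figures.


F = 29050.9410 * 2.1500 / 17.4440 / 1000
F = 3.581 kN


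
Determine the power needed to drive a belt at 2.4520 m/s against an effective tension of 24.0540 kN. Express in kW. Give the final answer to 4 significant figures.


P = Te * v = 24.0540 * 2.4520
P = 58.98 kW


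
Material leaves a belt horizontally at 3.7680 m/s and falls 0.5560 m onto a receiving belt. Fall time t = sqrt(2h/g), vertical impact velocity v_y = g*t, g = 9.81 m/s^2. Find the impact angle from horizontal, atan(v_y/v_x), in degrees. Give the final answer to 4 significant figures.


t = sqrt(2*0.5560/9.81) = 0.33668 s
v_y = 9.81 * 0.33668 = 3.30283 m/s
angle = atan(3.30283 / 3.7680) = 41.24 deg


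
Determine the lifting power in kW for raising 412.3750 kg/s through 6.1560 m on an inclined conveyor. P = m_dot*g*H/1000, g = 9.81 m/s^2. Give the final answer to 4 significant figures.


P = 412.3750 * 9.81 * 6.1560 / 1000
P = 24.90 kW


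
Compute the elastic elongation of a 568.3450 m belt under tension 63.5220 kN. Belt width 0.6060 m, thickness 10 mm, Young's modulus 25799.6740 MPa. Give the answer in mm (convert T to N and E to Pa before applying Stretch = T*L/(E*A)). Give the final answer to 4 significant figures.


A = 0.6060 * 0.01 = 0.00606 m^2
Stretch = 63.5220*1000 * 568.3450 / (25799.6740e6 * 0.00606) * 1000
Stretch = 230.9 mm


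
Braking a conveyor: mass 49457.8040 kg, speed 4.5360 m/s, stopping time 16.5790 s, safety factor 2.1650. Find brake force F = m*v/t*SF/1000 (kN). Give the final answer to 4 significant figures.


F = 49457.8040 * 4.5360 / 16.5790 * 2.1650 / 1000
F = 29.30 kN


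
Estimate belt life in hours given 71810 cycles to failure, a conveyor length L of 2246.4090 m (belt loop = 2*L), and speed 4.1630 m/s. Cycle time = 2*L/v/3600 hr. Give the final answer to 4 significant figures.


cycle_time = 2 * 2246.4090 / 4.1630 / 3600 = 0.299785 hr
life = 71810 * 0.299785 = 21530 hours


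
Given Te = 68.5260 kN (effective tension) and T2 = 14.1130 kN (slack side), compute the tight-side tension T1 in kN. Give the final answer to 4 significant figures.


T1 = Te + T2 = 68.5260 + 14.1130
T1 = 82.64 kN


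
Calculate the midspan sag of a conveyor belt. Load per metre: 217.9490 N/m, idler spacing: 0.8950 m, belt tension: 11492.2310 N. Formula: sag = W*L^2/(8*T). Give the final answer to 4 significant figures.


sag = 217.9490 * 0.8950^2 / (8 * 11492.2310)
sag = 0.001899 m


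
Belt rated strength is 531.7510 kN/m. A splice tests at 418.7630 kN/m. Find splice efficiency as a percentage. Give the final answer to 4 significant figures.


Eff = 418.7630 / 531.7510 * 100
Eff = 78.75 %


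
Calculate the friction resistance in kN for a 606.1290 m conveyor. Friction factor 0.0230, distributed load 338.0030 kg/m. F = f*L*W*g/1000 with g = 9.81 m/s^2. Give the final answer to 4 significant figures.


F = 0.0230 * 606.1290 * 338.0030 * 9.81 / 1000
F = 46.23 kN


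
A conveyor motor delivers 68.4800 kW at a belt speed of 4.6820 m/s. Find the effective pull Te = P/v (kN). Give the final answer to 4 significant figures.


Te = P / v = 68.4800 / 4.6820
Te = 14.63 kN


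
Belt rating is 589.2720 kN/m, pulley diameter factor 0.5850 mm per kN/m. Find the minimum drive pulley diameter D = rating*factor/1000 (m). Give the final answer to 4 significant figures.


D = 589.2720 * 0.5850 / 1000
D = 0.3447 m


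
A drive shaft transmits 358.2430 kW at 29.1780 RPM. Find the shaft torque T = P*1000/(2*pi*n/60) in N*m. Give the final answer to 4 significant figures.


omega = 2*pi*29.1780/60 = 3.05551 rad/s
T = 358.2430*1000 / 3.05551
T = 117200 N*m


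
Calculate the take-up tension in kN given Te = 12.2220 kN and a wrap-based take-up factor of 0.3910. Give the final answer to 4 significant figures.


T_tu = 12.2220 * 0.3910
T_tu = 4.779 kN


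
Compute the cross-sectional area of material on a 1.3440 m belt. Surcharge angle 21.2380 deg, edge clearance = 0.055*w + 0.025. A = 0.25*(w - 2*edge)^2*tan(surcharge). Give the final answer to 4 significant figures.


edge = 0.055*1.3440 + 0.025 = 0.09892 m
ew = 1.3440 - 2*0.09892 = 1.14616 m
A = 0.25 * 1.14616^2 * tan(21.2380 deg)
A = 0.1276 m^2


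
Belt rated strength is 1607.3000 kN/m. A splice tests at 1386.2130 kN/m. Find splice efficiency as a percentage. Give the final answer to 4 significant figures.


Eff = 1386.2130 / 1607.3000 * 100
Eff = 86.24 %


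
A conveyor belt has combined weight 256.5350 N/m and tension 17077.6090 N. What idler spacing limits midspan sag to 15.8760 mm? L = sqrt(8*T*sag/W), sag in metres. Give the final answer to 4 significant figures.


sag = 15.8760/1000 = 0.015876 m
L = sqrt(8 * 17077.6090 * 0.015876 / 256.5350)
L = 2.908 m


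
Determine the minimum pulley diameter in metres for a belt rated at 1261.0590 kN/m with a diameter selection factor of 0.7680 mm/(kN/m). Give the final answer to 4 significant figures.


D = 1261.0590 * 0.7680 / 1000
D = 0.9685 m


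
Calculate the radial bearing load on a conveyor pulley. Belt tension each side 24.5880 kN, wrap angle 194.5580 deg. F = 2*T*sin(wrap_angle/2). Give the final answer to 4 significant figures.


F = 2 * 24.5880 * sin(194.5580/2 deg)
F = 48.78 kN


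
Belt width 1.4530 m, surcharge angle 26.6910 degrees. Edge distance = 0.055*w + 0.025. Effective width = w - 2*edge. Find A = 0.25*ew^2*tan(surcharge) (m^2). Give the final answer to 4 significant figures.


edge = 0.055*1.4530 + 0.025 = 0.104915 m
ew = 1.4530 - 2*0.104915 = 1.24317 m
A = 0.25 * 1.24317^2 * tan(26.6910 deg)
A = 0.1942 m^2


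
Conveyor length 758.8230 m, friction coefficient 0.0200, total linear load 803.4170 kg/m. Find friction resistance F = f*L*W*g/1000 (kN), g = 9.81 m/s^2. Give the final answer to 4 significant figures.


F = 0.0200 * 758.8230 * 803.4170 * 9.81 / 1000
F = 119.6 kN


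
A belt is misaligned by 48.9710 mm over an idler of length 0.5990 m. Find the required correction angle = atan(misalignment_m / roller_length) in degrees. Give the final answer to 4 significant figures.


misalign_m = 48.9710 / 1000 = 0.048971 m
angle = atan(0.048971 / 0.5990)
angle = 4.674 deg


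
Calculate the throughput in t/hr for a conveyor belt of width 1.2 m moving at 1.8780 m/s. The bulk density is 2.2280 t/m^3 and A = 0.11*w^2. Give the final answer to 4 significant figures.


A = 0.11 * 1.2^2 = 0.1584 m^2
C = 0.1584 * 1.8780 * 2.2280 * 3600
C = 2386 t/hr


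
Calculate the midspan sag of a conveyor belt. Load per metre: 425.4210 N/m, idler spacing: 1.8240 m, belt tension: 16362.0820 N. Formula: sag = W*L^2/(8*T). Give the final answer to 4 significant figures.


sag = 425.4210 * 1.8240^2 / (8 * 16362.0820)
sag = 0.01081 m


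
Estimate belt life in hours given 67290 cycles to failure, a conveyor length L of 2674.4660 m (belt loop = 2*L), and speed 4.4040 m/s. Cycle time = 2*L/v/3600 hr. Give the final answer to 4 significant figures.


cycle_time = 2 * 2674.4660 / 4.4040 / 3600 = 0.337378 hr
life = 67290 * 0.337378 = 22700 hours


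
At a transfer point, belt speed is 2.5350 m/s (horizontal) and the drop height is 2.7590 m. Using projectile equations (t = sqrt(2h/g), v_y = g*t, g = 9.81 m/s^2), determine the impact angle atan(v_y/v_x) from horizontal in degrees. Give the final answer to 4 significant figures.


t = sqrt(2*2.7590/9.81) = 0.749992 s
v_y = 9.81 * 0.749992 = 7.35742 m/s
angle = atan(7.35742 / 2.5350) = 70.99 deg


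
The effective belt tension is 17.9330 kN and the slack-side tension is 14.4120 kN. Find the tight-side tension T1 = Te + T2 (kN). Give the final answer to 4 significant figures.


T1 = Te + T2 = 17.9330 + 14.4120
T1 = 32.34 kN


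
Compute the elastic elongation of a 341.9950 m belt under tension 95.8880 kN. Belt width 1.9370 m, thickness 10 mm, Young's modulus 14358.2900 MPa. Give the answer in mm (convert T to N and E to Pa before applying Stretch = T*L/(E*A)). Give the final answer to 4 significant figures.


A = 1.9370 * 0.01 = 0.01937 m^2
Stretch = 95.8880*1000 * 341.9950 / (14358.2900e6 * 0.01937) * 1000
Stretch = 117.9 mm


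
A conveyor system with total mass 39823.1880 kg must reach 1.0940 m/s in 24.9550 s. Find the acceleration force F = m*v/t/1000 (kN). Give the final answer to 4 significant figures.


F = 39823.1880 * 1.0940 / 24.9550 / 1000
F = 1.746 kN


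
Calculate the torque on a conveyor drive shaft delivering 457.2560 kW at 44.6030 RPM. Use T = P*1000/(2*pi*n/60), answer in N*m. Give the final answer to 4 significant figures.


omega = 2*pi*44.6030/60 = 4.67082 rad/s
T = 457.2560*1000 / 4.67082
T = 97900 N*m


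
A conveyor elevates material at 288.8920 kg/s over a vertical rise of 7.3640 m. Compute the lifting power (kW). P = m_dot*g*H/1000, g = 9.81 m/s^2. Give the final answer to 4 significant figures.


P = 288.8920 * 9.81 * 7.3640 / 1000
P = 20.87 kW


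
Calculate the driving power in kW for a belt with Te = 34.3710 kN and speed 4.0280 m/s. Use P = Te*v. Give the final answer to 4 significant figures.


P = Te * v = 34.3710 * 4.0280
P = 138.4 kW


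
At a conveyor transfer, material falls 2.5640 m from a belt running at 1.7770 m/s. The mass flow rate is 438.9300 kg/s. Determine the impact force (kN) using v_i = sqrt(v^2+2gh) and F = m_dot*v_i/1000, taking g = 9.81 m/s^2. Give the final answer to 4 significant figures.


v_i = sqrt(1.7770^2 + 2*9.81*2.5640) = 7.31187 m/s
F = 438.9300 * 7.31187 / 1000
F = 3.209 kN


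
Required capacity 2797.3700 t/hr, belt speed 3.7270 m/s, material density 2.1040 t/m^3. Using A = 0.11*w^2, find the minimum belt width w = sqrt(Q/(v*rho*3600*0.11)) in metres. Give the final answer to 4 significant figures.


A_req = 2797.3700 / (3.7270 * 2.1040 * 3600) = 0.0990928 m^2
w = sqrt(0.0990928 / 0.11)
w = 0.9491 m


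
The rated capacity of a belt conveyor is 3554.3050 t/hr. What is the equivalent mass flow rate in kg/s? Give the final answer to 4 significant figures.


m_dot = 3554.3050 * 1000 / 3600
m_dot = 987.3 kg/s


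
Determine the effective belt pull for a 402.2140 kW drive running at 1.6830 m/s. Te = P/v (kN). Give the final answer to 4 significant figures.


Te = P / v = 402.2140 / 1.6830
Te = 239.0 kN


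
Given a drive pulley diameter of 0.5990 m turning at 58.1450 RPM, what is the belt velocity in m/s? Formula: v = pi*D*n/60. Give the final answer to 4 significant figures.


v = pi * 0.5990 * 58.1450 / 60
v = 1.824 m/s


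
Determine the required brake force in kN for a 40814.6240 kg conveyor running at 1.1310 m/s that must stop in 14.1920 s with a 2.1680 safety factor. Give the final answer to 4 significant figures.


F = 40814.6240 * 1.1310 / 14.1920 * 2.1680 / 1000
F = 7.052 kN


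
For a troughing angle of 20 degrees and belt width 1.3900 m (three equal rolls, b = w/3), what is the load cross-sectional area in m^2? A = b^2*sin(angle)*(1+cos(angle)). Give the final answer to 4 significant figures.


b = 1.3900/3 = 0.463333 m
A = 0.463333^2 * sin(20 deg) * (1 + cos(20 deg))
A = 0.1424 m^2


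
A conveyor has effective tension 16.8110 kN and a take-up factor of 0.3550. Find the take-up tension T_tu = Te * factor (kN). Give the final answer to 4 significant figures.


T_tu = 16.8110 * 0.3550
T_tu = 5.968 kN


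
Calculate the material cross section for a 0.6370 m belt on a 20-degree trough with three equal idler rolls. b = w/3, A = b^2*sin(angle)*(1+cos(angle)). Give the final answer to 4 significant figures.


b = 0.6370/3 = 0.212333 m
A = 0.212333^2 * sin(20 deg) * (1 + cos(20 deg))
A = 0.02991 m^2


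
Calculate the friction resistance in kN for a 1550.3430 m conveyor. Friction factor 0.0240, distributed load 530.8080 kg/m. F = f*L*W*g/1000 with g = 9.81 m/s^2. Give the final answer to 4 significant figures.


F = 0.0240 * 1550.3430 * 530.8080 * 9.81 / 1000
F = 193.8 kN


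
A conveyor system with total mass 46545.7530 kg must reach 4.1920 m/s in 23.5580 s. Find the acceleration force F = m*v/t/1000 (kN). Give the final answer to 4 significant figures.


F = 46545.7530 * 4.1920 / 23.5580 / 1000
F = 8.283 kN


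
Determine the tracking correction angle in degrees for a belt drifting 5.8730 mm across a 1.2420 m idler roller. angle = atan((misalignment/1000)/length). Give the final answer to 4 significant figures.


misalign_m = 5.8730 / 1000 = 0.005873 m
angle = atan(0.005873 / 1.2420)
angle = 0.2709 deg


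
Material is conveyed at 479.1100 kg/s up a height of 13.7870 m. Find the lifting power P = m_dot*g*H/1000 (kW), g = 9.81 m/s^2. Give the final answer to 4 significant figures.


P = 479.1100 * 9.81 * 13.7870 / 1000
P = 64.80 kW


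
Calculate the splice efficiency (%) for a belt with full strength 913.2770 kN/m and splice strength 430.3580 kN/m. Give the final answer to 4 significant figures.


Eff = 430.3580 / 913.2770 * 100
Eff = 47.12 %


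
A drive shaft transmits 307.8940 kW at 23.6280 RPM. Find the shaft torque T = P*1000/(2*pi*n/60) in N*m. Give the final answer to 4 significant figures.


omega = 2*pi*23.6280/60 = 2.47432 rad/s
T = 307.8940*1000 / 2.47432
T = 124400 N*m


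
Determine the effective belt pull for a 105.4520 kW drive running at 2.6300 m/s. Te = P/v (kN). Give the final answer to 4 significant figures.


Te = P / v = 105.4520 / 2.6300
Te = 40.10 kN


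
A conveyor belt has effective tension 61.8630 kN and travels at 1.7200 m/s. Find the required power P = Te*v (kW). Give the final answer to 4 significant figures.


P = Te * v = 61.8630 * 1.7200
P = 106.4 kW


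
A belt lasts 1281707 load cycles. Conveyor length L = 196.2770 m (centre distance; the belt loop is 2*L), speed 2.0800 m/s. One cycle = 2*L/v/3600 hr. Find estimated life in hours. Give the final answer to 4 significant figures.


cycle_time = 2 * 196.2770 / 2.0800 / 3600 = 0.0524244 hr
life = 1281707 * 0.0524244 = 67190 hours


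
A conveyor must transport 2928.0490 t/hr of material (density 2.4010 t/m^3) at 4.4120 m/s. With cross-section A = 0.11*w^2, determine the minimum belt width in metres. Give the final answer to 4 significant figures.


A_req = 2928.0490 / (4.4120 * 2.4010 * 3600) = 0.07678 m^2
w = sqrt(0.07678 / 0.11)
w = 0.8355 m


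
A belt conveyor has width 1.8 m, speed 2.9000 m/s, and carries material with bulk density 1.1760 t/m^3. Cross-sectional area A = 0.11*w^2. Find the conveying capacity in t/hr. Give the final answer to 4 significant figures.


A = 0.11 * 1.8^2 = 0.3564 m^2
C = 0.3564 * 2.9000 * 1.1760 * 3600
C = 4376 t/hr


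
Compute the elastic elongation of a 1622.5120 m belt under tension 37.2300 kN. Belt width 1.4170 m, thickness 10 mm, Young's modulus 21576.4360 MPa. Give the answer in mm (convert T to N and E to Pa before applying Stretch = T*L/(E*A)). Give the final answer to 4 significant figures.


A = 1.4170 * 0.01 = 0.01417 m^2
Stretch = 37.2300*1000 * 1622.5120 / (21576.4360e6 * 0.01417) * 1000
Stretch = 197.6 mm


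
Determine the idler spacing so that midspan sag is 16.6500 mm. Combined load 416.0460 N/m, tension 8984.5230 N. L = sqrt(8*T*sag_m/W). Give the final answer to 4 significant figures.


sag = 16.6500/1000 = 0.016650 m
L = sqrt(8 * 8984.5230 * 0.016650 / 416.0460)
L = 1.696 m


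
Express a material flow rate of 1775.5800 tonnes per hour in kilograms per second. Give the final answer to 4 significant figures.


m_dot = 1775.5800 * 1000 / 3600
m_dot = 493.2 kg/s


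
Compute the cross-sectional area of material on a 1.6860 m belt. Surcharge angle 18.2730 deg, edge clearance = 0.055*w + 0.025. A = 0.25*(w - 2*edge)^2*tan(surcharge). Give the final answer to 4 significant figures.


edge = 0.055*1.6860 + 0.025 = 0.11773 m
ew = 1.6860 - 2*0.11773 = 1.45054 m
A = 0.25 * 1.45054^2 * tan(18.2730 deg)
A = 0.1737 m^2


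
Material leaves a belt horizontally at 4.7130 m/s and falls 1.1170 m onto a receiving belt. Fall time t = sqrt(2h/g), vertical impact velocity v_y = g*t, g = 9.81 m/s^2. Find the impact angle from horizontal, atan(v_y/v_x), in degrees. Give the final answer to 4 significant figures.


t = sqrt(2*1.1170/9.81) = 0.477207 s
v_y = 9.81 * 0.477207 = 4.6814 m/s
angle = atan(4.6814 / 4.7130) = 44.81 deg


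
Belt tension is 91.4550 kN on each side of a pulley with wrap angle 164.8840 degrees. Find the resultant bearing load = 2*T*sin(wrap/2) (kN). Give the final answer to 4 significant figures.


F = 2 * 91.4550 * sin(164.8840/2 deg)
F = 181.3 kN


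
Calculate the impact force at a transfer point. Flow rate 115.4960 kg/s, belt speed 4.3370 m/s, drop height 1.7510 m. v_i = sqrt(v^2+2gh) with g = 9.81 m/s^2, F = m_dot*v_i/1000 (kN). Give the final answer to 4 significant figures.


v_i = sqrt(4.3370^2 + 2*9.81*1.7510) = 7.29138 m/s
F = 115.4960 * 7.29138 / 1000
F = 0.8421 kN


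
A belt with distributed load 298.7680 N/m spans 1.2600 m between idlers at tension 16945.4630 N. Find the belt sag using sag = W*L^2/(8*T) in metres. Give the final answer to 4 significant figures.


sag = 298.7680 * 1.2600^2 / (8 * 16945.4630)
sag = 0.003499 m


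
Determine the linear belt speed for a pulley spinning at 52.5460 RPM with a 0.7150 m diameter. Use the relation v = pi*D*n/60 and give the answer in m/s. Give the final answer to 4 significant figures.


v = pi * 0.7150 * 52.5460 / 60
v = 1.967 m/s


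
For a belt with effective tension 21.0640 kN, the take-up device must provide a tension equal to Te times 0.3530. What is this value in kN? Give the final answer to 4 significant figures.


T_tu = 21.0640 * 0.3530
T_tu = 7.436 kN


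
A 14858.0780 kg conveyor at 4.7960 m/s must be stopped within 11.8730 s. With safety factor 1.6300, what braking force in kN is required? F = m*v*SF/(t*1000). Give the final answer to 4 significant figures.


F = 14858.0780 * 4.7960 / 11.8730 * 1.6300 / 1000
F = 9.783 kN


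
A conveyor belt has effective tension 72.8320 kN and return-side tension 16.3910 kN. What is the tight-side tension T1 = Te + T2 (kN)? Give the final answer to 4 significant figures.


T1 = Te + T2 = 72.8320 + 16.3910
T1 = 89.22 kN


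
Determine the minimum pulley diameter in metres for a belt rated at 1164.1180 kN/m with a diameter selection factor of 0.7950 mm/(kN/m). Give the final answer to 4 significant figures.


D = 1164.1180 * 0.7950 / 1000
D = 0.9255 m


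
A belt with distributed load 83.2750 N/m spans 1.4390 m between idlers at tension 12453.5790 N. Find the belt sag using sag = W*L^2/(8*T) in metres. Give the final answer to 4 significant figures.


sag = 83.2750 * 1.4390^2 / (8 * 12453.5790)
sag = 0.001731 m


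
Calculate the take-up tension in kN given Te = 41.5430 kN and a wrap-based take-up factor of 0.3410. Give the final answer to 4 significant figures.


T_tu = 41.5430 * 0.3410
T_tu = 14.17 kN


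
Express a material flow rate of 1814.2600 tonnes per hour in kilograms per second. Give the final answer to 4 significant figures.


m_dot = 1814.2600 * 1000 / 3600
m_dot = 504.0 kg/s


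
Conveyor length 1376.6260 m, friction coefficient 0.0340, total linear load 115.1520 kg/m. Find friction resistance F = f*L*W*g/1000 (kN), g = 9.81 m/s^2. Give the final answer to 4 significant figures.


F = 0.0340 * 1376.6260 * 115.1520 * 9.81 / 1000
F = 52.87 kN


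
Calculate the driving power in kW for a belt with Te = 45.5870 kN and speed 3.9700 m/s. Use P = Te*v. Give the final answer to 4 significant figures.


P = Te * v = 45.5870 * 3.9700
P = 181.0 kW


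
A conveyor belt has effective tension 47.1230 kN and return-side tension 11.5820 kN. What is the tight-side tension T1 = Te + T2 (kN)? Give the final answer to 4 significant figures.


T1 = Te + T2 = 47.1230 + 11.5820
T1 = 58.70 kN


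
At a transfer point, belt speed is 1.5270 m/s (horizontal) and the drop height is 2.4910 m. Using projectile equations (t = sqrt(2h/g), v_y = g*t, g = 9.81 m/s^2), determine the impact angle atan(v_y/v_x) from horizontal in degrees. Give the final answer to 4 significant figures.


t = sqrt(2*2.4910/9.81) = 0.712635 s
v_y = 9.81 * 0.712635 = 6.99095 m/s
angle = atan(6.99095 / 1.5270) = 77.68 deg


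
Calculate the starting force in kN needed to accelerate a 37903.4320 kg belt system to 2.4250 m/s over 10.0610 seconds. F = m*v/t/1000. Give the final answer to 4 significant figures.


F = 37903.4320 * 2.4250 / 10.0610 / 1000
F = 9.136 kN


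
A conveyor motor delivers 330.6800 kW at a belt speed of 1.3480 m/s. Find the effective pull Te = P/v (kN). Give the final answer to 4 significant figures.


Te = P / v = 330.6800 / 1.3480
Te = 245.3 kN


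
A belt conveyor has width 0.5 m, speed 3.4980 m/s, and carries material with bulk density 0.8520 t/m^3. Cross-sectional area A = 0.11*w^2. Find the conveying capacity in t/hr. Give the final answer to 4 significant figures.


A = 0.11 * 0.5^2 = 0.0275 m^2
C = 0.0275 * 3.4980 * 0.8520 * 3600
C = 295.0 t/hr


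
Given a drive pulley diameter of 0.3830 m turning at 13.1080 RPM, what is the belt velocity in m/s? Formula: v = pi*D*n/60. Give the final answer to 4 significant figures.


v = pi * 0.3830 * 13.1080 / 60
v = 0.2629 m/s


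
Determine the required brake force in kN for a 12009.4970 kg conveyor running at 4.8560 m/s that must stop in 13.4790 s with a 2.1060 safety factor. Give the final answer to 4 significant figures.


F = 12009.4970 * 4.8560 / 13.4790 * 2.1060 / 1000
F = 9.112 kN


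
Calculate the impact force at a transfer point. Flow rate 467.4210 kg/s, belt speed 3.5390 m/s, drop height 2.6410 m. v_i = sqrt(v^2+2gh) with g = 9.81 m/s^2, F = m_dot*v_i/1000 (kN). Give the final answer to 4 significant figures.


v_i = sqrt(3.5390^2 + 2*9.81*2.6410) = 8.02128 m/s
F = 467.4210 * 8.02128 / 1000
F = 3.749 kN


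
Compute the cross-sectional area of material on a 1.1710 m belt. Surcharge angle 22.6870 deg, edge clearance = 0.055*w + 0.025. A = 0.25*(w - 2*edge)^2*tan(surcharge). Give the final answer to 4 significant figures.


edge = 0.055*1.1710 + 0.025 = 0.089405 m
ew = 1.1710 - 2*0.089405 = 0.99219 m
A = 0.25 * 0.99219^2 * tan(22.6870 deg)
A = 0.1029 m^2


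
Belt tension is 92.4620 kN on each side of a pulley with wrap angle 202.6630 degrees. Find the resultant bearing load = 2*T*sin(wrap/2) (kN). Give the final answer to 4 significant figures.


F = 2 * 92.4620 * sin(202.6630/2 deg)
F = 181.3 kN


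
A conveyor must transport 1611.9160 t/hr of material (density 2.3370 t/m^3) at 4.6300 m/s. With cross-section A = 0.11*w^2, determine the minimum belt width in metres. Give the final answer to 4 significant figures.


A_req = 1611.9160 / (4.6300 * 2.3370 * 3600) = 0.0413809 m^2
w = sqrt(0.0413809 / 0.11)
w = 0.6133 m


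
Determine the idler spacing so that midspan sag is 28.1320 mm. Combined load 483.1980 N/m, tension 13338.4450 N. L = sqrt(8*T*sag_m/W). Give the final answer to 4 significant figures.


sag = 28.1320/1000 = 0.028132 m
L = sqrt(8 * 13338.4450 * 0.028132 / 483.1980)
L = 2.493 m


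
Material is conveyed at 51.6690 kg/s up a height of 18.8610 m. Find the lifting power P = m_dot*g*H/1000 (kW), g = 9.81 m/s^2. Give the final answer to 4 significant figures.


P = 51.6690 * 9.81 * 18.8610 / 1000
P = 9.560 kW


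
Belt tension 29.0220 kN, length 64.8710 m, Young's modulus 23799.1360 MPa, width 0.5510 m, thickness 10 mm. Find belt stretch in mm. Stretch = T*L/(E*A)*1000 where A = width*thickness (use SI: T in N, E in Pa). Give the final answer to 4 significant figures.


A = 0.5510 * 0.01 = 0.00551 m^2
Stretch = 29.0220*1000 * 64.8710 / (23799.1360e6 * 0.00551) * 1000
Stretch = 14.36 mm


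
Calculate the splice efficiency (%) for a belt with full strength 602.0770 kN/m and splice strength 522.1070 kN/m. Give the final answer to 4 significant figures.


Eff = 522.1070 / 602.0770 * 100
Eff = 86.72 %


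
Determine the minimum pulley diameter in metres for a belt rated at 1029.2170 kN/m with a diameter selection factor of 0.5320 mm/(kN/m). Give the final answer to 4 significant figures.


D = 1029.2170 * 0.5320 / 1000
D = 0.5475 m


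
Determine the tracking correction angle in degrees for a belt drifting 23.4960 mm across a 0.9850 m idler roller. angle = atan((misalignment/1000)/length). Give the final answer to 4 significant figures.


misalign_m = 23.4960 / 1000 = 0.023496 m
angle = atan(0.023496 / 0.9850)
angle = 1.366 deg


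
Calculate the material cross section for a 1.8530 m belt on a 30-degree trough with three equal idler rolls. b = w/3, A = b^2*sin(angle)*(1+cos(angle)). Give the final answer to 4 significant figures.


b = 1.8530/3 = 0.617667 m
A = 0.617667^2 * sin(30 deg) * (1 + cos(30 deg))
A = 0.3560 m^2


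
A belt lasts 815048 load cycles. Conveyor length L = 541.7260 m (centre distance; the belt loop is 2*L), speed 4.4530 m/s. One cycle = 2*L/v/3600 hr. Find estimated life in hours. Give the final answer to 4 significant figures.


cycle_time = 2 * 541.7260 / 4.4530 / 3600 = 0.0675856 hr
life = 815048 * 0.0675856 = 55090 hours


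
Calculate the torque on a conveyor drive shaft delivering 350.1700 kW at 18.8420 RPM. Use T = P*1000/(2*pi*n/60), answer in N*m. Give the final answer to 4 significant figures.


omega = 2*pi*18.8420/60 = 1.97313 rad/s
T = 350.1700*1000 / 1.97313
T = 177500 N*m


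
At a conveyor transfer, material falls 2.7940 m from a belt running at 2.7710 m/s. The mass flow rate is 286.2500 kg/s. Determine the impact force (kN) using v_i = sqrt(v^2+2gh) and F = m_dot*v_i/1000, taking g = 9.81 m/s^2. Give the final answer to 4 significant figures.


v_i = sqrt(2.7710^2 + 2*9.81*2.7940) = 7.90549 m/s
F = 286.2500 * 7.90549 / 1000
F = 2.263 kN


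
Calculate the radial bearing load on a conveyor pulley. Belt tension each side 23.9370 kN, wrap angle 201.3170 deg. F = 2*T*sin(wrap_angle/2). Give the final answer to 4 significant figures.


F = 2 * 23.9370 * sin(201.3170/2 deg)
F = 47.05 kN


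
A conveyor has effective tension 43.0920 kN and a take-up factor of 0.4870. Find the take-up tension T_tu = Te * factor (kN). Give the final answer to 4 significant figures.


T_tu = 43.0920 * 0.4870
T_tu = 20.99 kN


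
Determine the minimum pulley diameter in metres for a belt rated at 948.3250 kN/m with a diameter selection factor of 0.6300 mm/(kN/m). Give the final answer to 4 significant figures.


D = 948.3250 * 0.6300 / 1000
D = 0.5974 m


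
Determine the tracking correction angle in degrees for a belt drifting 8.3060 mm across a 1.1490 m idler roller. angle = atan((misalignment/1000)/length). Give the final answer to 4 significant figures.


misalign_m = 8.3060 / 1000 = 0.008306 m
angle = atan(0.008306 / 1.1490)
angle = 0.4142 deg
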